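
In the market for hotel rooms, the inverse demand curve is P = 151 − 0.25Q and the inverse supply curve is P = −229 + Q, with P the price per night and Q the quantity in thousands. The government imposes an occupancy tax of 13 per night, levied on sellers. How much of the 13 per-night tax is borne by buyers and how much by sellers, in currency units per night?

Rewrite in direct form: Qd = 604 − 4P and Qs = P + 229.
Before the tax: set 604 − 4P = P + 229 → P* = 75, Q* = 304.
With the tax collected from sellers, supply shifts: Qs = (P − 13) + 229.
New equilibrium: buyers pay 77.6, sellers receive 64.6, Q = 293.6. (Wedge: Pb − Ps = 13.)
Burden on buyers: 2.6; on sellers: 10.4. (They sum to 13.)

Buyers bear 2.6 per night; sellers bear 10.4 per night.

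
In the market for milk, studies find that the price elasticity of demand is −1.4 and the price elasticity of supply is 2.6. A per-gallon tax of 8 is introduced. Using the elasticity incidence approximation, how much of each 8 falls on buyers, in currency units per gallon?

Incidence ratio: buyers' share ≈ εs / (εs + |εd|) = 2.6 / (2.6 + 1.4) = 0.65.
So buyers bear ≈ 0.65 × 8 = 5.2; suppliers bear 2.8.

Buyers bear ≈ 5.2 per gallon.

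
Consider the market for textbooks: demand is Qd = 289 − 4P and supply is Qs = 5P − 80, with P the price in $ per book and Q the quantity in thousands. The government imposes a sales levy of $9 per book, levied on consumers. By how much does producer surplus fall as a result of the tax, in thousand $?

Before the tax: set 289 − 4P = 5P − 80 → P* = $41, Q* = 125.
With the tax collected from consumers, demand (in seller-price terms) shifts: Qd = 289 − 4(P + 9).
New equilibrium: consumers pay $46, suppliers receive $37, Q = 105. (Wedge: Pb − Ps = 9.)
ΔPS is the trapezoid between Q = 105 and Q = 125 of height $4: ½ · (125 + 105) · 4 = $460.

Producer surplus falls by $460 thousand.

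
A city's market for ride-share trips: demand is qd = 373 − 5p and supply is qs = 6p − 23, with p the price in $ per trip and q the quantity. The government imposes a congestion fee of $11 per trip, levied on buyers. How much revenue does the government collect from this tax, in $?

Before the tax: set 373 − 5p = 6p − 23 → p* = $36, q* = 193.
With the tax collected from buyers, demand (in seller-price terms) shifts: qd = 373 − 5(p + 11).
New equilibrium: buyers pay $42, producers receive $31, q = 163. (Wedge: pb − ps = 11.)
Revenue = t · Q = 11 · 163 = $1793.

Tax revenue = $1793.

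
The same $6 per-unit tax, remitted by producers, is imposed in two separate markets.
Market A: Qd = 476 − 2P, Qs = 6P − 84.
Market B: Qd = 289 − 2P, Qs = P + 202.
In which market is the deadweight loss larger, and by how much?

Market A: pre-tax P* = $70, Q* = 336; post-tax Q = 327; deadweight loss = $27.
Market B: pre-tax P* = $29, Q* = 231; post-tax Q = 227; deadweight loss = $12.
Difference: $27 vs $12 → market A is larger by $15.

Market A, by $15.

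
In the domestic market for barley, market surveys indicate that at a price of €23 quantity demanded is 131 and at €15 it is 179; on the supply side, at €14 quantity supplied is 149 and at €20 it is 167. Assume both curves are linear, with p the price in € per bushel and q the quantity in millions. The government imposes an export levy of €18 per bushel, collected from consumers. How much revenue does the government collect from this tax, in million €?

Demand slope: (179 − 131)/(15 − 23) = -6, so qd = 269 − 6p.
Supply slope: (167 − 149)/(20 − 14) = 3, so qs = 3p + 107.
Without the tax, 269 − 6p = 3p + 107 gives 9p = 162, so p* = €18 and q* = 161.
With the tax collected from consumers, demand (in seller-price terms) shifts: qd = 269 − 6(p + 18).
New equilibrium: consumers pay €24, suppliers receive €6, q = 125. (Wedge: pb − ps = 18.)
Revenue = t · Q = 18 · 125 = €2250.

Tax revenue = €2250 million.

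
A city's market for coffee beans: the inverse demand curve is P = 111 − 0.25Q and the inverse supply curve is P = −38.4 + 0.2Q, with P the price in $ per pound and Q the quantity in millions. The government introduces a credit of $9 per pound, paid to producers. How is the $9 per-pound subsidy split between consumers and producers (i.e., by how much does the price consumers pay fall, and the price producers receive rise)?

Rewrite in direct form: Qd = 444 − 4P and Qs = 5P + 192.
Without the subsidy, 444 − 4P = 5P + 192 gives 9P = 252, so P* = $28 and Q* = 332.
With a per-unit subsidy paid to producers, each receives P + 9 per unit sold, so supply becomes Qs = 5(P + 9) + 192.
New equilibrium: consumers pay $23, producers receive $32, Q = 352. (Wedge: Pb − Ps = −9.)
Gain to consumers: $5; to producers: $4. (They sum to $9.)

Consumers gain $5 per pound; producers gain $4 per pound.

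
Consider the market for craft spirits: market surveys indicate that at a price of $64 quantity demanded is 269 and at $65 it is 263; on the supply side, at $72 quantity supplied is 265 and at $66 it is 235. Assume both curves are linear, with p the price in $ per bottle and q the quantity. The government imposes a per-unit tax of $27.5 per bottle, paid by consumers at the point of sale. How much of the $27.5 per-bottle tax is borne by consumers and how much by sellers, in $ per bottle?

Consumers bear $12.5 per bottle; sellers bear $15 per bottle.

Demand slope: (263 − 269)/(65 − 64) = -6, so qd = 653 − 6p.
Supply slope: (235 − 265)/(66 − 72) = 5, so qs = 5p − 95.
Without the tax, 653 − 6p = 5p − 95 gives 11p = 748, so p* = $68 and q* = 245.
With the tax collected from consumers, demand (in seller-price terms) shifts: qd = 653 − 6(p + 27.5).
Solving gives q = 170 with consumers paying $80.5 and sellers receiving $53 (the $27.5 wedge).
Burden on consumers: $12.5; on sellers: $15. (They sum to $27.5.)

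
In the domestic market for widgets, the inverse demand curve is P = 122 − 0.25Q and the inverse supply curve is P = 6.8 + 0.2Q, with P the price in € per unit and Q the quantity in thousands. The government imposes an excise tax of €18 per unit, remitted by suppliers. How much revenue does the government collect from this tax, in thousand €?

Inverting to Q(P) form: Qd = 488 − 4P; Qs = 5P − 34.
Without the tax, 488 − 4P = 5P − 34 gives 9P = 522, so P* = €58 and Q* = 256.
With the tax collected from suppliers, supply shifts: Qs = 5(P − 18) − 34.
Solving gives Q = 216 with buyers paying €68 and suppliers receiving €50 (the €18 wedge).
Revenue = t · Q = 18 · 216 = €3888.

Tax revenue = €3888 thousand.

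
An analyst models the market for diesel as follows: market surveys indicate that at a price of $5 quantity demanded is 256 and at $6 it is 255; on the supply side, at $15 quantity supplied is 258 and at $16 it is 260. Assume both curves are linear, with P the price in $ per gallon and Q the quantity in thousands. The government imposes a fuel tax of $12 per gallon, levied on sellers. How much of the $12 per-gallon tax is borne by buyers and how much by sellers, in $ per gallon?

Demand slope: (255 − 256)/(6 − 5) = -1, so Qd = 261 − P.
Supply slope: (260 − 258)/(16 − 15) = 2, so Qs = 2P + 228.
Before the tax: set 261 − P = 2P + 228 → P* = $11, Q* = 250.
With the tax collected from sellers, supply shifts: Qs = 2(P − 12) + 228.
New equilibrium: buyers pay $19, sellers receive $7, Q = 242. (Wedge: Pb − Ps = 12.)
Burden on buyers: $8; on sellers: $4. (They sum to $12.)
The less price-elastic side of the market bears the larger share of a per-unit tax.

Buyers bear $8 per gallon; sellers bear $4 per gallon.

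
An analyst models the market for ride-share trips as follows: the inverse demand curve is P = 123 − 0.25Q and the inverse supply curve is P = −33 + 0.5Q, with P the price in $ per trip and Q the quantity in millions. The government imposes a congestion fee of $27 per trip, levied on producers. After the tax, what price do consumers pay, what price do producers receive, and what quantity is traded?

Consumers pay $80; producers receive $53; quantity = 172.

Rewrite in direct form: Qd = 492 − 4P and Qs = 2P + 66.
Before the tax: set 492 − 4P = 2P + 66 → P* = $71, Q* = 208.
With the tax collected from producers, supply shifts: Qs = 2(P − 27) + 66.
Solving gives Q = 172 with consumers paying $80 and producers receiving $53 (the $27 wedge).
The less price-elastic side of the market bears the larger share of a per-unit tax.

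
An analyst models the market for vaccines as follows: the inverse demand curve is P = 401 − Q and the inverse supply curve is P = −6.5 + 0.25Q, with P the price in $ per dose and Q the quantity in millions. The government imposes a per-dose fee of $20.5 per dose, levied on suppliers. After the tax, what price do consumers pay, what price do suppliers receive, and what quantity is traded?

Rewrite in direct form: Qd = 401 − P and Qs = 4P + 26.
Without the tax, 401 − P = 4P + 26 gives 5P = 375, so P* = $75 and Q* = 326.
With the tax collected from suppliers, supply shifts: Qs = 4(P − 20.5) + 26.
Solving gives Q = 309.6 with consumers paying $91.4 and suppliers receiving $70.9 (the $20.5 wedge).
The less price-elastic side of the market bears the larger share of a per-unit tax.

Consumers pay $91.4; suppliers receive $70.9; quantity = 309.6.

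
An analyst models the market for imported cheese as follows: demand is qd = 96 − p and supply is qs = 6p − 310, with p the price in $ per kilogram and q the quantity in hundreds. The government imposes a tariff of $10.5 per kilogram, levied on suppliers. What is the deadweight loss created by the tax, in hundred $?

Without the tax, 96 − p = 6p − 310 gives 7p = 406, so p* = $58 and q* = 38.
With the tax collected from suppliers, supply shifts: qs = 6(p − 10.5) − 310.
New equilibrium: buyers pay $67, suppliers receive $56.5, q = 29. (Wedge: pb − ps = 10.5.)
Quantity falls by |ΔQ| = |38 − 29| = 9.
DWL = ½ · t · |ΔQ| = ½ · 10.5 · 9 = $47.25.

Deadweight loss = $47.25 hundred.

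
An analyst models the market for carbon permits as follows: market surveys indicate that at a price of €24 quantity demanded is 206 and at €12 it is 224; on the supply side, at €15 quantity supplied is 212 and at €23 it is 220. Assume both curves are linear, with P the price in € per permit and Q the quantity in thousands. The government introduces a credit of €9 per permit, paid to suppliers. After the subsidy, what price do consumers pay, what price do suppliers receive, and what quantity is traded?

Consumers pay €14.4; suppliers receive €23.4; quantity = 220.4.

Demand slope: (224 − 206)/(12 − 24) = -1.5, so Qd = 242 − 1.5P.
Supply slope: (220 − 212)/(23 − 15) = 1, so Qs = P + 197.
Without the subsidy, 242 − 1.5P = P + 197 gives 2.5P = 45, so P* = €18 and Q* = 215.
With a per-unit subsidy paid to suppliers, each receives P + 9 per unit sold, so supply becomes Qs = (P + 9) + 197.
New equilibrium: consumers pay €14.4, suppliers receive €23.4, Q = 220.4. (Wedge: Pb − Ps = −9.)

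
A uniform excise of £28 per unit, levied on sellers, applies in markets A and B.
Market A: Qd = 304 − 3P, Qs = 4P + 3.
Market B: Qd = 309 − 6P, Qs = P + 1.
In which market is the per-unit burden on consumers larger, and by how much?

Market A: pre-tax P* = £43, Q* = 175; post-tax Q = 127; per-unit burden on consumers = £16.
Market B: pre-tax P* = £44, Q* = 45; post-tax Q = 21; per-unit burden on consumers = £4.
Difference: £16 vs £4 → market A is larger by £12.

Market A, by £12.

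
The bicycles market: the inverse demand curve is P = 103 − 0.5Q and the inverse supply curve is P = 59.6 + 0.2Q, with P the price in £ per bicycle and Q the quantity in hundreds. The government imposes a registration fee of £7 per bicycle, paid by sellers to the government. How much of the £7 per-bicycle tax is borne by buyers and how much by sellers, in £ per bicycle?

Inverting to Q(P) form: Qd = 206 − 2P; Qs = 5P − 298.
Before the tax: set 206 − 2P = 5P − 298 → P* = £72, Q* = 62.
With the tax collected from sellers, supply shifts: Qs = 5(P − 7) − 298.
Solving gives Q = 52 with buyers paying £77 and sellers receiving £70 (the £7 wedge).
Burden on buyers: £5; on sellers: £2. (They sum to £7.)
The less price-elastic side of the market bears the larger share of a per-unit tax.

Buyers bear £5 per bicycle; sellers bear £2 per bicycle.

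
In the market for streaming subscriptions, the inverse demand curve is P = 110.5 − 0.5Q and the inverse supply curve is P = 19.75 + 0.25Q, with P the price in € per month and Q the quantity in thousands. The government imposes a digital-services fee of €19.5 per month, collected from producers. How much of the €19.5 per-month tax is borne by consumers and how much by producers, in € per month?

Consumers bear €13 per month; producers bear €6.5 per month.

Inverting to Q(P) form: Qd = 221 − 2P; Qs = 4P − 79.
Before the tax: set 221 − 2P = 4P − 79 → P* = €50, Q* = 121.
With the tax collected from producers, supply shifts: Qs = 4(P − 19.5) − 79.
Solving gives Q = 95 with consumers paying €63 and producers receiving €43.5 (the €19.5 wedge).
Burden on consumers: €13; on producers: €6.5. (They sum to €19.5.)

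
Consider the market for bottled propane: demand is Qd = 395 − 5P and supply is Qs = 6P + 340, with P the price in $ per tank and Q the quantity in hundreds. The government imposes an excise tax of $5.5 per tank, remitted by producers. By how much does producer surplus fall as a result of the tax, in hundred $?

Producer surplus falls by $906.25 hundred.

Without the tax, 395 − 5P = 6P + 340 gives 11P = 55, so P* = $5 and Q* = 370.
With the tax collected from producers, supply shifts: Qs = 6(P − 5.5) + 340.
Solving gives Q = 355 with buyers paying $8 and producers receiving $2.5 (the $5.5 wedge).
ΔPS is the trapezoid between Q = 355 and Q = 370 of height $2.5: ½ · (370 + 355) · 2.5 = $906.25.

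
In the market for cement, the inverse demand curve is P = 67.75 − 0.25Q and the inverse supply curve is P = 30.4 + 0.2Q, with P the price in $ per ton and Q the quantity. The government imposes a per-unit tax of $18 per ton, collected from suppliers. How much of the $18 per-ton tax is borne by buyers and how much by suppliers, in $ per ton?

Inverting to Q(P) form: Qd = 271 − 4P; Qs = 5P − 152.
Before the tax: set 271 − 4P = 5P − 152 → P* = $47, Q* = 83.
With the tax collected from suppliers, supply shifts: Qs = 5(P − 18) − 152.
New equilibrium: buyers pay $57, suppliers receive $39, Q = 43. (Wedge: Pb − Ps = 18.)
Burden on buyers: $10; on suppliers: $8. (They sum to $18.)
The less price-elastic side of the market bears the larger share of a per-unit tax.

Buyers bear $10 per ton; suppliers bear $8 per ton.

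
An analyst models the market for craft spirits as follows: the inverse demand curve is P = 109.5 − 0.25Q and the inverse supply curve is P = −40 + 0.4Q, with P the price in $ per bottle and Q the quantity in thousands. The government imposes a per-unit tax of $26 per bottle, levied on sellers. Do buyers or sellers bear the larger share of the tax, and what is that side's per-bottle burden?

Sellers bear the larger share: $16 per bottle.

Inverting to Q(P) form: Qd = 438 − 4P; Qs = 2.5P + 100.
Before the tax: set 438 − 4P = 2.5P + 100 → P* = $52, Q* = 230.
With the tax collected from sellers, supply shifts: Qs = 2.5(P − 26) + 100.
Solving gives Q = 190 with buyers paying $62 and sellers receiving $36 (the $26 wedge).
Per-bottle burden: buyers $10, sellers $16.
Sellers take the larger share because supply is less price-elastic here (demand slope 4 vs supply slope 2.5).
The less price-elastic side of the market bears the larger share of a per-unit tax.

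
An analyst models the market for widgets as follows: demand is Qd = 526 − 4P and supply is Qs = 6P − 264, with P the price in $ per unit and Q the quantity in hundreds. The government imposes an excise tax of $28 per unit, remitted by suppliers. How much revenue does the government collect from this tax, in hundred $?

Without the tax, 526 − 4P = 6P − 264 gives 10P = 790, so P* = $79 and Q* = 210.
With the tax collected from suppliers, supply shifts: Qs = 6(P − 28) − 264.
New equilibrium: consumers pay $95.8, suppliers receive $67.8, Q = 142.8. (Wedge: Pb − Ps = 28.)
Revenue = t · Q = 28 · 142.8 = $3998.4.

Tax revenue = $3998.4 hundred.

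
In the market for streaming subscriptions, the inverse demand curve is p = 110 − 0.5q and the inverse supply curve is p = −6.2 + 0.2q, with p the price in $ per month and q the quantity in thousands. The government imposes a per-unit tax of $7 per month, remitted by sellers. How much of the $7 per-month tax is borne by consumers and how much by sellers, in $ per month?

Consumers bear $5 per month; sellers bear $2 per month.

Rewrite in direct form: qd = 220 − 2p and qs = 5p + 31.
Before the tax: set 220 − 2p = 5p + 31 → p* = $27, q* = 166.
With the tax collected from sellers, supply shifts: qs = 5(p − 7) + 31.
New equilibrium: consumers pay $32, sellers receive $25, q = 156. (Wedge: pb − ps = 7.)
Burden on consumers: $5; on sellers: $2. (They sum to $7.)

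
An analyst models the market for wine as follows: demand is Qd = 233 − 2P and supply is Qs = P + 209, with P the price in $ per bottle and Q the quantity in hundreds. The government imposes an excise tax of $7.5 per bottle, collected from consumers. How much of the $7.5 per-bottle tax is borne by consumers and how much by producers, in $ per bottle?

Without the tax, 233 − 2P = P + 209 gives 3P = 24, so P* = $8 and Q* = 217.
With the tax collected from consumers, demand (in seller-price terms) shifts: Qd = 233 − 2(P + 7.5).
Solving gives Q = 212 with consumers paying $10.5 and producers receiving $3 (the $7.5 wedge).
Burden on consumers: $2.5; on producers: $5. (They sum to $7.5.)
The less price-elastic side of the market bears the larger share of a per-unit tax.

Consumers bear $2.5 per bottle; producers bear $5 per bottle.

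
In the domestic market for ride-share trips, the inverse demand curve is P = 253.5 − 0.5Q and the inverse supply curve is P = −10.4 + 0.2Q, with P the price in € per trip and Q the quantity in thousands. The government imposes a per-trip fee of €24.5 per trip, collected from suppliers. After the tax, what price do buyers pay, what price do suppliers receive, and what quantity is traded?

Rewrite in direct form: Qd = 507 − 2P and Qs = 5P + 52.
Without the tax, 507 − 2P = 5P + 52 gives 7P = 455, so P* = €65 and Q* = 377.
With the tax collected from suppliers, supply shifts: Qs = 5(P − 24.5) + 52.
New equilibrium: buyers pay €82.5, suppliers receive €58, Q = 342. (Wedge: Pb − Ps = 24.5.)
The less price-elastic side of the market bears the larger share of a per-unit tax.

Buyers pay €82.5; suppliers receive €58; quantity = 342.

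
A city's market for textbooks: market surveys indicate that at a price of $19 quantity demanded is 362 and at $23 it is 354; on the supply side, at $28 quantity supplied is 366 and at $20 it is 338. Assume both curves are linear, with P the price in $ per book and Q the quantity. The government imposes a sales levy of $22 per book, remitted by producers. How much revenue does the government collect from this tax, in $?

Demand slope: (354 − 362)/(23 − 19) = -2, so Qd = 400 − 2P.
Supply slope: (338 − 366)/(20 − 28) = 3.5, so Qs = 3.5P + 268.
Without the tax, 400 − 2P = 3.5P + 268 gives 5.5P = 132, so P* = $24 and Q* = 352.
With the tax collected from producers, supply shifts: Qs = 3.5(P − 22) + 268.
Solving gives Q = 324 with buyers paying $38 and producers receiving $16 (the $22 wedge).
Revenue = t · Q = 22 · 324 = $7128.

Tax revenue = $7128.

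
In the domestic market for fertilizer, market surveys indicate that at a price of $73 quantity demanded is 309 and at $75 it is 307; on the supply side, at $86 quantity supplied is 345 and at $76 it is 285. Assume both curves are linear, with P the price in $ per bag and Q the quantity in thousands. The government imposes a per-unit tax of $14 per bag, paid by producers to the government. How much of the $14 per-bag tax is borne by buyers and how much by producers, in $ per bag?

Buyers bear $12 per bag; producers bear $2 per bag.

Demand slope: (307 − 309)/(75 − 73) = -1, so Qd = 382 − P.
Supply slope: (285 − 345)/(76 − 86) = 6, so Qs = 6P − 171.
Before the tax: set 382 − P = 6P − 171 → P* = $79, Q* = 303.
With the tax collected from producers, supply shifts: Qs = 6(P − 14) − 171.
Solving gives Q = 291 with buyers paying $91 and producers receiving $77 (the $14 wedge).
Burden on buyers: $12; on producers: $2. (They sum to $14.)
The less price-elastic side of the market bears the larger share of a per-unit tax.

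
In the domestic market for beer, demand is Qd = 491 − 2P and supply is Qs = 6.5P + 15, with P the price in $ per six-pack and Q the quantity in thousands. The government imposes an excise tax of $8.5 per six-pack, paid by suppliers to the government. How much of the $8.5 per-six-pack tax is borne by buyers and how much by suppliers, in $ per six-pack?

Buyers bear $6.5 per six-pack; suppliers bear $2 per six-pack.

Without the tax, 491 − 2P = 6.5P + 15 gives 8.5P = 476, so P* = $56 and Q* = 379.
With the tax collected from suppliers, supply shifts: Qs = 6.5(P − 8.5) + 15.
Solving gives Q = 366 with buyers paying $62.5 and suppliers receiving $54 (the $8.5 wedge).
Burden on buyers: $6.5; on suppliers: $2. (They sum to $8.5.)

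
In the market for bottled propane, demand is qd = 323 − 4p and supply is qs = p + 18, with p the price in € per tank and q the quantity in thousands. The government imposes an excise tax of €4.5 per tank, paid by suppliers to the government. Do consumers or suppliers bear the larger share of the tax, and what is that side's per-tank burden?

Suppliers bear the larger share: €3.6 per tank.

Without the tax, 323 − 4p = p + 18 gives 5p = 305, so p* = €61 and q* = 79.
With the tax collected from suppliers, supply shifts: qs = (p − 4.5) + 18.
Solving gives q = 75.4 with consumers paying €61.9 and suppliers receiving €57.4 (the €4.5 wedge).
Per-tank burden: consumers €0.9, suppliers €3.6.
Suppliers take the larger share because supply is less price-elastic here (demand slope 4 vs supply slope 1).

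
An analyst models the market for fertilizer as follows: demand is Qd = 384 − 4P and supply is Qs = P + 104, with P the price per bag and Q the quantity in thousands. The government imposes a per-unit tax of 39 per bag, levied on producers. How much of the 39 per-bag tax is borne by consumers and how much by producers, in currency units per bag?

Without the tax, 384 − 4P = P + 104 gives 5P = 280, so P* = 56 and Q* = 160.
With the tax collected from producers, supply shifts: Qs = (P − 39) + 104.
Solving gives Q = 128.8 with consumers paying 63.8 and producers receiving 24.8 (the 39 wedge).
Burden on consumers: 7.8; on producers: 31.2. (They sum to 39.)

Consumers bear 7.8 per bag; producers bear 31.2 per bag.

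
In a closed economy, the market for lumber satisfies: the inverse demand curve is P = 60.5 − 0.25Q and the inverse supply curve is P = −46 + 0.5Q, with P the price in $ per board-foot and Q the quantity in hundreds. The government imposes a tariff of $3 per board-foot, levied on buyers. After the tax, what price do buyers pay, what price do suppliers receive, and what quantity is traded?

Rewrite in direct form: Qd = 242 − 4P and Qs = 2P + 92.
Before the tax: set 242 − 4P = 2P + 92 → P* = $25, Q* = 142.
With the tax collected from buyers, demand (in seller-price terms) shifts: Qd = 242 − 4(P + 3).
Solving gives Q = 138 with buyers paying $26 and suppliers receiving $23 (the $3 wedge).
The less price-elastic side of the market bears the larger share of a per-unit tax.

Buyers pay $26; suppliers receive $23; quantity = 138.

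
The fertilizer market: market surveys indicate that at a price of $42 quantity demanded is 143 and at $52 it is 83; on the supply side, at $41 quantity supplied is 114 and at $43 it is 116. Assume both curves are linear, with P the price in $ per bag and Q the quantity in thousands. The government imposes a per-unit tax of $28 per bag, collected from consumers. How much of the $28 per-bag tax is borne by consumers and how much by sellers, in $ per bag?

Demand slope: (83 − 143)/(52 − 42) = -6, so Qd = 395 − 6P.
Supply slope: (116 − 114)/(43 − 41) = 1, so Qs = P + 73.
Without the tax, 395 − 6P = P + 73 gives 7P = 322, so P* = $46 and Q* = 119.
With the tax collected from consumers, demand (in seller-price terms) shifts: Qd = 395 − 6(P + 28).
Solving gives Q = 95 with consumers paying $50 and sellers receiving $22 (the $28 wedge).
Burden on consumers: $4; on sellers: $24. (They sum to $28.)

Consumers bear $4 per bag; sellers bear $24 per bag.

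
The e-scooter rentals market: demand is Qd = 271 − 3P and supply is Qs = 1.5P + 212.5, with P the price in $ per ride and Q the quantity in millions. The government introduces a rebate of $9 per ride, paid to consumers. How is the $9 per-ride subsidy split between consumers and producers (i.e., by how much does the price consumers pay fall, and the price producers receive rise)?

Before the subsidy: set 271 − 3P = 1.5P + 212.5 → P* = $13, Q* = 232.
With a per-unit subsidy paid to consumers, each effectively pays P − 9, so demand becomes Qd = 271 − 3(P − 9).
Solving gives Q = 241 with consumers paying $10 and producers receiving $19 (the $9 wedge).
Gain to consumers: $3; to producers: $6. (They sum to $9.)

Consumers gain $3 per ride; producers gain $6 per ride.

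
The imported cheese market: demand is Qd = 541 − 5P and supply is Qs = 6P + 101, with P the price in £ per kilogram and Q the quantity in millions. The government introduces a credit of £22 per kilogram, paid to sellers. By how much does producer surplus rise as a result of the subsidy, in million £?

Without the subsidy, 541 − 5P = 6P + 101 gives 11P = 440, so P* = £40 and Q* = 341.
With a per-unit subsidy paid to sellers, each receives P + 22 per unit sold, so supply becomes Qs = 6(P + 22) + 101.
New equilibrium: consumers pay £28, sellers receive £50, Q = 401. (Wedge: Pb − Ps = −22.)
ΔPS is the trapezoid between Q = 401 and Q = 341 of height £10: ½ · (341 + 401) · 10 = £3710.

Producer surplus rises by £3710 million.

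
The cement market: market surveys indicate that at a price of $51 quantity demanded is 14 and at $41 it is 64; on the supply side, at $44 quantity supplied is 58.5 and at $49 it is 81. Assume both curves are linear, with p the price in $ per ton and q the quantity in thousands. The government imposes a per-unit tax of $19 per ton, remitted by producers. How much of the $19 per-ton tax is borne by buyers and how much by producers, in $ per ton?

Buyers bear $9 per ton; producers bear $10 per ton.

Demand slope: (64 − 14)/(41 − 51) = -5, so qd = 269 − 5p.
Supply slope: (81 − 58.5)/(49 − 44) = 4.5, so qs = 4.5p − 139.5.
Without the tax, 269 − 5p = 4.5p − 139.5 gives 9.5p = 408.5, so p* = $43 and q* = 54.
With the tax collected from producers, supply shifts: qs = 4.5(p − 19) − 139.5.
New equilibrium: buyers pay $52, producers receive $33, q = 9. (Wedge: pb − ps = 19.)
Burden on buyers: $9; on producers: $10. (They sum to $19.)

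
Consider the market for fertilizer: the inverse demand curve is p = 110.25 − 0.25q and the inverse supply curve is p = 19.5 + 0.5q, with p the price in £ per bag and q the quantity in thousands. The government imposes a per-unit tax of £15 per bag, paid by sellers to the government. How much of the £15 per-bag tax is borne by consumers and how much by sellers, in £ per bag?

Rewrite in direct form: qd = 441 − 4p and qs = 2p − 39.
Without the tax, 441 − 4p = 2p − 39 gives 6p = 480, so p* = £80 and q* = 121.
With the tax collected from sellers, supply shifts: qs = 2(p − 15) − 39.
New equilibrium: consumers pay £85, sellers receive £70, q = 101. (Wedge: pb − ps = 15.)
Burden on consumers: £5; on sellers: £10. (They sum to £15.)
The less price-elastic side of the market bears the larger share of a per-unit tax.

Consumers bear £5 per bag; sellers bear £10 per bag.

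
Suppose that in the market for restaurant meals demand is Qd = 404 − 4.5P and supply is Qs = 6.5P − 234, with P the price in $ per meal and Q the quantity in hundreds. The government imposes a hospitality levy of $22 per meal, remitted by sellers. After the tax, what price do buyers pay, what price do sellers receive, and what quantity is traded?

Buyers pay $71; sellers receive $49; quantity = 84.5.

Without the tax, 404 − 4.5P = 6.5P − 234 gives 11P = 638, so P* = $58 and Q* = 143.
With the tax collected from sellers, supply shifts: Qs = 6.5(P − 22) − 234.
Solving gives Q = 84.5 with buyers paying $71 and sellers receiving $49 (the $22 wedge).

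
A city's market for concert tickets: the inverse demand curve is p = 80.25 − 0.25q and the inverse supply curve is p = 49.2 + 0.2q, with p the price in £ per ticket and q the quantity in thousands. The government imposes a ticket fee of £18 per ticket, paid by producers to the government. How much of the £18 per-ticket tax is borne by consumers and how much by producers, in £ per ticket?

Consumers bear £10 per ticket; producers bear £8 per ticket.

Rewrite in direct form: qd = 321 − 4p and qs = 5p − 246.
Without the tax, 321 − 4p = 5p − 246 gives 9p = 567, so p* = £63 and q* = 69.
With the tax collected from producers, supply shifts: qs = 5(p − 18) − 246.
Solving gives q = 29 with consumers paying £73 and producers receiving £55 (the £18 wedge).
Burden on consumers: £10; on producers: £8. (They sum to £18.)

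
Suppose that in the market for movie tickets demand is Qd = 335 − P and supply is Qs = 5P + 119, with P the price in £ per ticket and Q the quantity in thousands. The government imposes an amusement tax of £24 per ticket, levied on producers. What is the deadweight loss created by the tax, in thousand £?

Without the tax, 335 − P = 5P + 119 gives 6P = 216, so P* = £36 and Q* = 299.
With the tax collected from producers, supply shifts: Qs = 5(P − 24) + 119.
Solving gives Q = 279 with buyers paying £56 and producers receiving £32 (the £24 wedge).
Quantity falls by |ΔQ| = |299 − 279| = 20.
DWL = ½ · t · |ΔQ| = ½ · 24 · 20 = £240.

Deadweight loss = £240 thousand.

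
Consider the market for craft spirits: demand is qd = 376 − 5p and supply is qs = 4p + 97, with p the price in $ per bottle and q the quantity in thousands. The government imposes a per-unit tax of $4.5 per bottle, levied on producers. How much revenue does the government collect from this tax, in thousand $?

Tax revenue = $949.5 thousand.

Without the tax, 376 − 5p = 4p + 97 gives 9p = 279, so p* = $31 and q* = 221.
With the tax collected from producers, supply shifts: qs = 4(p − 4.5) + 97.
New equilibrium: consumers pay $33, producers receive $28.5, q = 211. (Wedge: pb − ps = 4.5.)
Revenue = t · Q = 4.5 · 211 = $949.5.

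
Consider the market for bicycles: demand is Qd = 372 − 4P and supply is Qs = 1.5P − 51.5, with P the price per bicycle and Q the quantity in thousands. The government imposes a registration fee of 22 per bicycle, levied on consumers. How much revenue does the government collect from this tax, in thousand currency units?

Without the tax, 372 − 4P = 1.5P − 51.5 gives 5.5P = 423.5, so P* = 77 and Q* = 64.
With the tax collected from consumers, demand (in seller-price terms) shifts: Qd = 372 − 4(P + 22).
Solving gives Q = 40 with consumers paying 83 and producers receiving 61 (the 22 wedge).
Revenue = t · Q = 22 · 40 = 880.

Tax revenue = 880 thousand.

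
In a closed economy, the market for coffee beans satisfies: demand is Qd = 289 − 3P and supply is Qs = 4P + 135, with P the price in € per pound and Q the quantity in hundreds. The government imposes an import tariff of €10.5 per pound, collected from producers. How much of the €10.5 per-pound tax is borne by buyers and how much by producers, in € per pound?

Buyers bear €6 per pound; producers bear €4.5 per pound.

Without the tax, 289 − 3P = 4P + 135 gives 7P = 154, so P* = €22 and Q* = 223.
With the tax collected from producers, supply shifts: Qs = 4(P − 10.5) + 135.
New equilibrium: buyers pay €28, producers receive €17.5, Q = 205. (Wedge: Pb − Ps = 10.5.)
Burden on buyers: €6; on producers: €4.5. (They sum to €10.5.)
The less price-elastic side of the market bears the larger share of a per-unit tax.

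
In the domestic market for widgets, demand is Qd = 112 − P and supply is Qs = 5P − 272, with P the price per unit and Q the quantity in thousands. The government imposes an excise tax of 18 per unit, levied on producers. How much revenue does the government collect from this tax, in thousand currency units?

Tax revenue = 594 thousand.

Before the tax: set 112 − P = 5P − 272 → P* = 64, Q* = 48.
With the tax collected from producers, supply shifts: Qs = 5(P − 18) − 272.
New equilibrium: consumers pay 79, producers receive 61, Q = 33. (Wedge: Pb − Ps = 18.)
Revenue = t · Q = 18 · 33 = 594.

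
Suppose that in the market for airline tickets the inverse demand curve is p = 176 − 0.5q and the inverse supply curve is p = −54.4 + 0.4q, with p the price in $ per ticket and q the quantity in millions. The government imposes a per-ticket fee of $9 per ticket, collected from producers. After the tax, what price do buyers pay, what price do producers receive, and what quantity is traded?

Inverting to q(p) form: qd = 352 − 2p; qs = 2.5p + 136.
Without the tax, 352 − 2p = 2.5p + 136 gives 4.5p = 216, so p* = $48 and q* = 256.
With the tax collected from producers, supply shifts: qs = 2.5(p − 9) + 136.
New equilibrium: buyers pay $53, producers receive $44, q = 246. (Wedge: pb − ps = 9.)

Buyers pay $53; producers receive $44; quantity = 246.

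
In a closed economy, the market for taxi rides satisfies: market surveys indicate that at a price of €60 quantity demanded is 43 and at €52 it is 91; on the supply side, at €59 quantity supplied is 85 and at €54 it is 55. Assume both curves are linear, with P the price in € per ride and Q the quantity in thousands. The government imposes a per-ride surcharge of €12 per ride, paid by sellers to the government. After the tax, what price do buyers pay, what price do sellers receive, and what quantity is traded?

Demand slope: (91 − 43)/(52 − 60) = -6, so Qd = 403 − 6P.
Supply slope: (55 − 85)/(54 − 59) = 6, so Qs = 6P − 269.
Before the tax: set 403 − 6P = 6P − 269 → P* = €56, Q* = 67.
With the tax collected from sellers, supply shifts: Qs = 6(P − 12) − 269.
Solving gives Q = 31 with buyers paying €62 and sellers receiving €50 (the €12 wedge).
The less price-elastic side of the market bears the larger share of a per-unit tax.

Buyers pay €62; sellers receive €50; quantity = 31.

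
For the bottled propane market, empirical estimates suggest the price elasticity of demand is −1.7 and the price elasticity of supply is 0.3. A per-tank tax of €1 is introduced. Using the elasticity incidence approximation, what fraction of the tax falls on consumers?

Incidence ratio: consumers' share ≈ εs / (εs + |εd|) = 0.3 / (0.3 + 1.7) = 0.15.
Supply is the less elastic side, so consumers bear the smaller share.

Consumers' share ≈ 0.15.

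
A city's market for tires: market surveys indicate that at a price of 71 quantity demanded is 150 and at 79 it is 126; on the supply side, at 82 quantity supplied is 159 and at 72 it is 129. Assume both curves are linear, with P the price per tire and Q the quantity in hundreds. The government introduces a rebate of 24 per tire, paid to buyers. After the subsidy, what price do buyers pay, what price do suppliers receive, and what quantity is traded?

Demand slope: (126 − 150)/(79 − 71) = -3, so Qd = 363 − 3P.
Supply slope: (129 − 159)/(72 − 82) = 3, so Qs = 3P − 87.
Without the subsidy, 363 − 3P = 3P − 87 gives 6P = 450, so P* = 75 and Q* = 138.
With a per-unit subsidy paid to buyers, each effectively pays P − 24, so demand becomes Qd = 363 − 3(P − 24).
Solving gives Q = 174 with buyers paying 63 and suppliers receiving 87 (the 24 wedge).

Buyers pay 63; suppliers receive 87; quantity = 174.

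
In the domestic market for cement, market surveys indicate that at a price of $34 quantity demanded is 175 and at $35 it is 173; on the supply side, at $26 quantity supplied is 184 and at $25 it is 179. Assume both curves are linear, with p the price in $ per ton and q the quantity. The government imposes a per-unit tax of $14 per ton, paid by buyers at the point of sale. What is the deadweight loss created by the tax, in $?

Demand slope: (173 − 175)/(35 − 34) = -2, so qd = 243 − 2p.
Supply slope: (179 − 184)/(25 − 26) = 5, so qs = 5p + 54.
Without the tax, 243 − 2p = 5p + 54 gives 7p = 189, so p* = $27 and q* = 189.
With the tax collected from buyers, demand (in seller-price terms) shifts: qd = 243 − 2(p + 14).
Solving gives q = 169 with buyers paying $37 and suppliers receiving $23 (the $14 wedge).
Quantity falls by |ΔQ| = |189 − 169| = 20.
DWL = ½ · t · |ΔQ| = ½ · 14 · 20 = $140.

Deadweight loss = $140.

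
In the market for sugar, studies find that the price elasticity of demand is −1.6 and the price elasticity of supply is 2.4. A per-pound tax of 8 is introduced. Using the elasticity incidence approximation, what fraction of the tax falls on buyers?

Incidence ratio: buyers' share ≈ εs / (εs + |εd|) = 2.4 / (2.4 + 1.6) = 0.6.
Supply is the more elastic side, so buyers bear the larger share.

Buyers' share ≈ 0.6.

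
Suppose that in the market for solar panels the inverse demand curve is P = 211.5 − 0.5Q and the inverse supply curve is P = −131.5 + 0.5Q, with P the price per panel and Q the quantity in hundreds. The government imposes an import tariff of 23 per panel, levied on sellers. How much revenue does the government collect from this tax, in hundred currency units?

Inverting to Q(P) form: Qd = 423 − 2P; Qs = 2P + 263.
Before the tax: set 423 − 2P = 2P + 263 → P* = 40, Q* = 343.
With the tax collected from sellers, supply shifts: Qs = 2(P − 23) + 263.
Solving gives Q = 320 with consumers paying 51.5 and sellers receiving 28.5 (the 23 wedge).
Revenue = t · Q = 23 · 320 = 7360.

Tax revenue = 7360 hundred.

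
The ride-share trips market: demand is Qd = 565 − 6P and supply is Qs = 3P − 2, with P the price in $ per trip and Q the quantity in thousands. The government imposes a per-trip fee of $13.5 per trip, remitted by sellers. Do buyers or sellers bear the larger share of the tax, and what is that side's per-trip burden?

Without the tax, 565 − 6P = 3P − 2 gives 9P = 567, so P* = $63 and Q* = 187.
With the tax collected from sellers, supply shifts: Qs = 3(P − 13.5) − 2.
Solving gives Q = 160 with buyers paying $67.5 and sellers receiving $54 (the $13.5 wedge).
Per-trip burden: buyers $4.5, sellers $9.
Sellers take the larger share because supply is less price-elastic here (demand slope 6 vs supply slope 3).

Sellers bear the larger share: $9 per trip.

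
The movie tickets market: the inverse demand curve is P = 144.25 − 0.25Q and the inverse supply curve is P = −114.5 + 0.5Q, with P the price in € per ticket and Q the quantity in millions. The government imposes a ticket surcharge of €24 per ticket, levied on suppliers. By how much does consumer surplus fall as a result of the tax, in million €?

Consumer surplus falls by €2632 million.

Inverting to Q(P) form: Qd = 577 − 4P; Qs = 2P + 229.
Without the tax, 577 − 4P = 2P + 229 gives 6P = 348, so P* = €58 and Q* = 345.
With the tax collected from suppliers, supply shifts: Qs = 2(P − 24) + 229.
Solving gives Q = 313 with consumers paying €66 and suppliers receiving €42 (the €24 wedge).
ΔCS is the trapezoid between Q = 313 and Q = 345 of height €8: ½ · (345 + 313) · 8 = €2632.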